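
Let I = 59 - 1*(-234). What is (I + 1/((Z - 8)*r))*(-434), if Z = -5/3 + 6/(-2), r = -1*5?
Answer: -12081041/95 ≈ -1.2717e+5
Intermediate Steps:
r = -5
I = 293 (I = 59 + 234 = 293)
Z = -14/3 (Z = -5*1/3 + 6*(-1/2) = -5/3 - 3 = -14/3 ≈ -4.6667)
(I + 1/((Z - 8)*r))*(-434) = (293 + 1/((-14/3 - 8)*(-5)))*(-434) = (293 + 1/(-38/3*(-5)))*(-434) = (293 + 1/(190/3))*(-434) = (293 + 3/190)*(-434) = (55673/190)*(-434) = -12081041/95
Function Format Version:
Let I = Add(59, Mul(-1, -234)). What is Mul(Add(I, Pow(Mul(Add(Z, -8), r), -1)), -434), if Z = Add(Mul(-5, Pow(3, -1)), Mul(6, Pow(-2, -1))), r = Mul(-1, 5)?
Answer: Rational(-12081041, 95) ≈ -1.2717e+5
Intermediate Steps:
r = -5
I = 293 (I = Add(59, 234) = 293)
Z = Rational(-14, 3) (Z = Add(Mul(-5, Rational(1, 3)), Mul(6, Rational(-1, 2))) = Add(Rational(-5, 3), -3) = Rational(-14, 3) ≈ -4.6667)
Mul(Add(I, Pow(Mul(Add(Z, -8), r), -1)), -434) = Mul(Add(293, Pow(Mul(Add(Rational(-14, 3), -8), -5), -1)), -434) = Mul(Add(293, Pow(Mul(Rational(-38, 3), -5), -1)), -434) = Mul(Add(293, Pow(Rational(190, 3), -1)), -434) = Mul(Add(293, Rational(3, 190)), -434) = Mul(Rational(55673, 190), -434) = Rational(-12081041, 95)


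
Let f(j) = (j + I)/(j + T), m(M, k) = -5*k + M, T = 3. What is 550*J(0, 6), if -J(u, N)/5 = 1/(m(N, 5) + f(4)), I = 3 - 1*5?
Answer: 19250/131 ≈ 146.95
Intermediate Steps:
I = -2 (I = 3 - 5 = -2)
m(M, k) = M - 5*k
f(j) = (-2 + j)/(3 + j) (f(j) = (j - 2)/(j + 3) = (-2 + j)/(3 + j))
J(u, N) = -5/(-173/7 + N) (J(u, N) = -5/((N - 5*5) + (-2 + 4)/(3 + 4)) = -5/((N - 25) + 2/7) = -5/((-25 + N) + (1/7)*2) = -5/((-25 + N) + 2/7) = -5/(-173/7 + N))
550*J(0, 6) = 550*(-35/(-173 + 7*6)) = 550*(-35/(-173 + 42)) = 550*(-35/(-131)) = 550*(-35*(-1/131)) = 550*(35/131) = 19250/131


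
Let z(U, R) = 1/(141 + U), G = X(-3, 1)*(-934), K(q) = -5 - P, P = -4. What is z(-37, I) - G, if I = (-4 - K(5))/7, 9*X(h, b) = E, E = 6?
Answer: 194275/312 ≈ 622.68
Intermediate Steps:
X(h, b) = ⅔ (X(h, b) = (⅑)*6 = ⅔)
K(q) = -1 (K(q) = -5 - 1*(-4) = -5 + 4 = -1)
G = -1868/3 (G = (⅔)*(-934) = -1868/3 ≈ -622.67)
I = -3/7 (I = (-4 - 1*(-1))/7 = (-4 + 1)*(⅐) = -3*⅐ = -3/7 ≈ -0.42857)
z(-37, I) - G = 1/(141 - 37) - 1*(-1868/3) = 1/104 + 1868/3 = 194275/312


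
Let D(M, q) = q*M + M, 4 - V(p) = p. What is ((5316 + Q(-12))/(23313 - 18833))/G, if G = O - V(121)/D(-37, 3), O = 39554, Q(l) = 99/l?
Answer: 112221/3746480000 ≈ 2.9954e-5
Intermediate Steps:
V(p) = 4 - p
D(M, q) = M + M*q (D(M, q) = M*q + M = M + M*q)
G = 5853875/148 (G = 39554 - (4 - 1*121)/((-37*(1 + 3))) = 39554 - (4 - 121)/((-37*4)) = 39554 - (-117)/(-148) = 39554 - (-117)*(-1)/148 = 39554 - 1*117/148 = 39554 - 117/148 = 5853875/148 ≈ 39553.)
((5316 + Q(-12))/(23313 - 18833))/G = ((5316 + 99/(-12))/(23313 - 18833))/(5853875/148) = ((5316 + 99*(-1/12))/4480)*(148/5853875) = ((5316 - 33/4)*(1/4480))*(148/5853875) = ((21231/4)*(1/4480))*(148/5853875) = (3033/2560)*(148/5853875) = 112221/3746480000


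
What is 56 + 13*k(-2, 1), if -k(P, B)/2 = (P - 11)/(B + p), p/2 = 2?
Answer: 618/5 ≈ 123.60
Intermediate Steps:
p = 4 (p = 2*2 = 4)
k(P, B) = -2*(-11 + P)/(4 + B) (k(P, B) = -2*(P - 11)/(B + 4) = -2*(-11 + P)/(4 + B))
56 + 13*k(-2, 1) = 56 + 13*(2*(11 - 1*(-2))/(4 + 1)) = 56 + 13*(2*(11 + 2)/5) = 56 + 13*(2*(⅕)*13) = 56 + 13*(26/5) = 56 + 338/5 = 618/5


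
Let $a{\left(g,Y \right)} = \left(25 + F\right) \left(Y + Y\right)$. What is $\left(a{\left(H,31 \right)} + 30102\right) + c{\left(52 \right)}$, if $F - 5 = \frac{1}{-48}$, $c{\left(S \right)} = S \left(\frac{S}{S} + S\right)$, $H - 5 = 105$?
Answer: $\frac{833201}{24} \approx 34717.0$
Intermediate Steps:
$H = 110$ ($H = 5 + 105 = 110$)
$c{\left(S \right)} = S \left(1 + S\right)$
$F = \frac{239}{48}$ ($F = 5 + \frac{1}{-48} = 5 - \frac{1}{48} = \frac{239}{48} \approx 4.9792$)
$a{\left(g,Y \right)} = \frac{1439 Y}{24}$ ($a{\left(g,Y \right)} = \left(25 + \frac{239}{48}\right) \left(Y + Y\right) = \frac{1439 \cdot 2 Y}{48} = \frac{1439 Y}{24}$)
$\left(a{\left(H,31 \right)} + 30102\right) + c{\left(52 \right)} = \left(\frac{1439}{24} \cdot 31 + 30102\right) + 52 \left(1 + 52\right) = \left(\frac{44609}{24} + 30102\right) + 52 \cdot 53 = \frac{767057}{24} + 2756 = \frac{833201}{24}$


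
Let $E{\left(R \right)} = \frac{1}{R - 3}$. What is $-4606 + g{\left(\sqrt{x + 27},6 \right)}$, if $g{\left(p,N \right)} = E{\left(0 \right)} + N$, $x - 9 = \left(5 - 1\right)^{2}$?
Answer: $- \frac{13801}{3} \approx -4600.3$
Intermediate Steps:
$E{\left(R \right)} = \frac{1}{-3 + R}$
$x = 25$ ($x = 9 + \left(5 - 1\right)^{2} = 9 + 4^{2} = 9 + 16 = 25$)
$g{\left(p,N \right)} = - \frac{1}{3} + N$ ($g{\left(p,N \right)} = \frac{1}{-3 + 0} + N = \frac{1}{-3} + N = - \frac{1}{3} + N$)
$-4606 + g{\left(\sqrt{x + 27},6 \right)} = -4606 + \left(- \frac{1}{3} + 6\right) = -4606 + \frac{17}{3} = - \frac{13801}{3}$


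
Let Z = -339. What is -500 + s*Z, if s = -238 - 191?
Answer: 144931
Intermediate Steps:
s = -429
-500 + s*Z = -500 - 429*(-339) = -500 + 145431 = 144931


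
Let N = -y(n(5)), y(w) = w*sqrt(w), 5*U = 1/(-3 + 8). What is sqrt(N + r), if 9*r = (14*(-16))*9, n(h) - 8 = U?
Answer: sqrt(-140000 - 1005*sqrt(201))/25 ≈ 15.71*I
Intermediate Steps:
U = 1/25 (U = 1/(5*(-3 + 8)) = (1/5)/5 = (1/5)*(1/5) = 1/25 ≈ 0.040000)
n(h) = 201/25 (n(h) = 8 + 1/25 = 201/25)
y(w) = w**(3/2)
N = -201*sqrt(201)/125 (N = -(201/25)**(3/2) = -201*sqrt(201)/125 ≈ -22.797)
r = -224 (r = ((14*(-16))*9)/9 = (-224*9)/9 = (1/9)*(-2016) = -224)
sqrt(N + r) = sqrt(-201*sqrt(201)/125 - 224) = sqrt(-224 - 201*sqrt(201)/125)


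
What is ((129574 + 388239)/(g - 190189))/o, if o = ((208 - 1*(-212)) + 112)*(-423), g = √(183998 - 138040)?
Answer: 98482336657/8139959381826468 + 517813*√45958/8139959381826468 ≈ 1.2112e-5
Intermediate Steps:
g = √45958 ≈ 214.38
o = -225036 (o = ((208 + 212) + 112)*(-423) = (420 + 112)*(-423) = 532*(-423) = -225036)
((129574 + 388239)/(g - 190189))/o = ((129574 + 388239)/(√45958 - 190189))/(-225036) = (517813/(-190189 + √45958))*(-1/225036) = -517813/(225036*(-190189 + √45958))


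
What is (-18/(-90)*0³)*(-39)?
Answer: 0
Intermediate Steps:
(-18/(-90)*0³)*(-39) = (-18*(-1/90)*0)*(-39) = ((⅕)*0)*(-39) = 0*(-39) = 0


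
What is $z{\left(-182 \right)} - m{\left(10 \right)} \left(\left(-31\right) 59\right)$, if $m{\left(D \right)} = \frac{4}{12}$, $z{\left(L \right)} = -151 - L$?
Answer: $\frac{1922}{3} \approx 640.67$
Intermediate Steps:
$m{\left(D \right)} = \frac{1}{3}$ ($m{\left(D \right)} = 4 \cdot \frac{1}{12} = \frac{1}{3}$)
$z{\left(-182 \right)} - m{\left(10 \right)} \left(\left(-31\right) 59\right) = \left(-151 - -182\right) - \frac{\left(-31\right) 59}{3} = \left(-151 + 182\right) - \frac{1}{3} \left(-1829\right) = 31 - - \frac{1829}{3} = 31 + \frac{1829}{3} = \frac{1922}{3}$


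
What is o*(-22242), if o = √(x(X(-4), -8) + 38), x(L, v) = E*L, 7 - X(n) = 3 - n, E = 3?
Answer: -22242*√38 ≈ -1.3711e+5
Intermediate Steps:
X(n) = 4 + n (X(n) = 7 - (3 - n) = 7 + (-3 + n) = 4 + n)
x(L, v) = 3*L
o = √38 (o = √(3*(4 - 4) + 38) = √(3*0 + 38) = √(0 + 38) = √38 ≈ 6.1644)
o*(-22242) = √38*(-22242) = -22242*√38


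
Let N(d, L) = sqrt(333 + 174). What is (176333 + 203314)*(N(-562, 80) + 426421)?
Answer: 161889453387 + 4935411*sqrt(3) ≈ 1.6190e+11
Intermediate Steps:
N(d, L) = 13*sqrt(3) (N(d, L) = sqrt(507) = 13*sqrt(3))
(176333 + 203314)*(N(-562, 80) + 426421) = (176333 + 203314)*(13*sqrt(3) + 426421) = 379647*(426421 + 13*sqrt(3)) = 161889453387 + 4935411*sqrt(3)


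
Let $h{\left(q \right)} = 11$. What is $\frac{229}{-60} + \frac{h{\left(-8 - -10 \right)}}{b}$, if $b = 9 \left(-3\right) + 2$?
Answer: $- \frac{1277}{300} \approx -4.2567$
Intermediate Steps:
$b = -25$ ($b = -27 + 2 = -25$)
$\frac{229}{-60} + \frac{h{\left(-8 - -10 \right)}}{b} = \frac{229}{-60} + \frac{11}{-25} = 229 \left(- \frac{1}{60}\right) + 11 \left(- \frac{1}{25}\right) = - \frac{229}{60} - \frac{11}{25} = - \frac{1277}{300}$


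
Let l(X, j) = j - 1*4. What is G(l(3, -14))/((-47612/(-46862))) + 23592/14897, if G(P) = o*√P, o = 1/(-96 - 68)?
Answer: 23592/14897 - 70293*I*√2/3904184 ≈ 1.5837 - 0.025462*I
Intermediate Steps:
o = -1/164 (o = 1/(-164) = -1/164 ≈ -0.0060976)
l(X, j) = -4 + j (l(X, j) = j - 4 = -4 + j)
G(P) = -√P/164
G(l(3, -14))/((-47612/(-46862))) + 23592/14897 = (-√(-4 - 14)/164)/((-47612/(-46862))) + 23592/14897 = (-3*I*√2/164)/((-47612*(-1/46862))) + 23592*(1/14897) = (-3*I*√2/164)/(23806/23431) + 23592/14897 = -3*I*√2/164*(23431/23806) + 23592/14897 = -70293*I*√2/3904184 + 23592/14897 = 23592/14897 - 70293*I*√2/3904184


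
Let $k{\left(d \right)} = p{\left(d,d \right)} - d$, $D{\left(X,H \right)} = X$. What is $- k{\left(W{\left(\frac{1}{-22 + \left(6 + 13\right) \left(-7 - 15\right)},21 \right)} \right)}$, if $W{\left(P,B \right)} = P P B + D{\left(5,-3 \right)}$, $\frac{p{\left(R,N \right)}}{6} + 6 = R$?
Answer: $\frac{425899}{38720} \approx 10.999$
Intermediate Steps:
$p{\left(R,N \right)} = -36 + 6 R$
$W{\left(P,B \right)} = 5 + B P^{2}$ ($W{\left(P,B \right)} = P P B + 5 = P^{2} B + 5 = B P^{2} + 5 = 5 + B P^{2}$)
$k{\left(d \right)} = -36 + 5 d$ ($k{\left(d \right)} = \left(-36 + 6 d\right) - d = -36 + 5 d$)
$- k{\left(W{\left(\frac{1}{-22 + \left(6 + 13\right) \left(-7 - 15\right)},21 \right)} \right)} = - (-36 + 5 \left(5 + 21 \left(\frac{1}{-22 + \left(6 + 13\right) \left(-7 - 15\right)}\right)^{2}\right)) = - (-36 + 5 \left(5 + 21 \left(\frac{1}{-22 + 19 \left(-22\right)}\right)^{2}\right)) = - (-36 + 5 \left(5 + 21 \left(\frac{1}{-22 - 418}\right)^{2}\right)) = - (-36 + 5 \left(5 + 21 \left(\frac{1}{-440}\right)^{2}\right)) = - (-36 + 5 \left(5 + 21 \left(- \frac{1}{440}\right)^{2}\right)) = - (-36 + 5 \left(5 + 21 \cdot \frac{1}{193600}\right)) = - (-36 + 5 \left(5 + \frac{21}{193600}\right)) = - (-36 + 5 \cdot \frac{968021}{193600}) = - (-36 + \frac{968021}{38720}) = \left(-1\right) \left(- \frac{425899}{38720}\right) = \frac{425899}{38720}$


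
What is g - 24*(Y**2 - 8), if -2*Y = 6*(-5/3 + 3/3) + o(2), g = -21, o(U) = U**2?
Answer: 171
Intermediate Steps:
Y = 0 (Y = -(6*(-5/3 + 3/3) + 2**2)/2 = -(6*(-5*1/3 + 3*(1/3)) + 4)/2 = -(6*(-5/3 + 1) + 4)/2 = -(6*(-2/3) + 4)/2 = -(-4 + 4)/2 = -1/2*0 = 0)
g - 24*(Y**2 - 8) = -21 - 24*(0**2 - 8) = -21 - 24*(0 - 8) = -21 - 24*(-8) = -21 + 192 = 171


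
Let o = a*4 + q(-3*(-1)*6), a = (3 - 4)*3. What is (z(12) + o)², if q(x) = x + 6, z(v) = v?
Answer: 576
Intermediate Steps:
a = -3 (a = -1*3 = -3)
q(x) = 6 + x
o = 12 (o = -3*4 + (6 - 3*(-1)*6) = -12 + (6 + 3*6) = -12 + (6 + 18) = -12 + 24 = 12)
(z(12) + o)² = (12 + 12)² = 24² = 576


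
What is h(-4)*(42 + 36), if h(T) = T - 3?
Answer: -546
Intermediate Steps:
h(T) = -3 + T
h(-4)*(42 + 36) = (-3 - 4)*(42 + 36) = -7*78 = -546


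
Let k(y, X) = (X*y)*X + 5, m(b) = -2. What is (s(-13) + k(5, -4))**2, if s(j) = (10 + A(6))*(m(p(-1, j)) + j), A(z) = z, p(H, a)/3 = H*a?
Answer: 24025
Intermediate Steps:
p(H, a) = 3*H*a (p(H, a) = 3*(H*a) = 3*H*a)
k(y, X) = 5 + y*X**2 (k(y, X) = y*X**2 + 5 = 5 + y*X**2)
s(j) = -32 + 16*j (s(j) = (10 + 6)*(-2 + j) = 16*(-2 + j) = -32 + 16*j)
(s(-13) + k(5, -4))**2 = ((-32 + 16*(-13)) + (5 + 5*(-4)**2))**2 = ((-32 - 208) + (5 + 5*16))**2 = (-240 + (5 + 80))**2 = (-240 + 85)**2 = (-155)**2 = 24025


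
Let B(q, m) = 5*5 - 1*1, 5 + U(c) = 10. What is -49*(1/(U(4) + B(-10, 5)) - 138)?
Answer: 196049/29 ≈ 6760.3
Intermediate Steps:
U(c) = 5 (U(c) = -5 + 10 = 5)
B(q, m) = 24 (B(q, m) = 25 - 1 = 24)
-49*(1/(U(4) + B(-10, 5)) - 138) = -49*(1/(5 + 24) - 138) = -49*(1/29 - 138) = -49*(-4001/29) = 196049/29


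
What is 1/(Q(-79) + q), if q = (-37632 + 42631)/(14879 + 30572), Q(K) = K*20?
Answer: -45451/71807581 ≈ -0.00063296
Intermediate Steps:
Q(K) = 20*K
q = 4999/45451 ≈ 0.10999
1/(Q(-79) + q) = 1/(20*(-79) + 4999/45451) = 1/(-1580 + 4999/45451) = 1/(-71807581/45451) = -45451/71807581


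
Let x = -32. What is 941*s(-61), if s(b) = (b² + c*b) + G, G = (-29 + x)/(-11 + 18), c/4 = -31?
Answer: 74276894/7 ≈ 1.0611e+7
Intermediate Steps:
c = -124 (c = 4*(-31) = -124)
G = -61/7 (G = (-29 - 32)/(-11 + 18) = -61/7 ≈ -8.7143)
s(b) = -61/7 + b² - 124*b (s(b) = (b² - 124*b) - 61/7 = -61/7 + b² - 124*b)
941*s(-61) = 941*(-61/7 + (-61)² - 124*(-61)) = 941*(-61/7 + 3721 + 7564) = 941*(78934/7) = 74276894/7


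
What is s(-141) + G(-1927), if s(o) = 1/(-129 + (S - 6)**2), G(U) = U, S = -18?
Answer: -861368/447 ≈ -1927.0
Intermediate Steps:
s(o) = 1/447 (s(o) = 1/(-129 + (-18 - 6)**2) = 1/(-129 + (-24)**2) = 1/(-129 + 576) = 1/447)
s(-141) + G(-1927) = 1/447 - 1927 = -861368/447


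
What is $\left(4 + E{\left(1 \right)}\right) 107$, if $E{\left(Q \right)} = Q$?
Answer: $535$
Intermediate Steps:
$\left(4 + E{\left(1 \right)}\right) 107 = \left(4 + 1\right) 107 = 5 \cdot 107 = 535$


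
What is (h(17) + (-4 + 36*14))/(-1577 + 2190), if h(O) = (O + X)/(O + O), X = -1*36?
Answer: 16981/20842 ≈ 0.81475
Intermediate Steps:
X = -36
h(O) = (-36 + O)/(2*O) (h(O) = (O - 36)/(O + O) = (-36 + O)/((2*O)) = (-36 + O)*(1/(2*O)) = (-36 + O)/(2*O))
(h(17) + (-4 + 36*14))/(-1577 + 2190) = ((1/2)*(-36 + 17)/17 + (-4 + 36*14))/(-1577 + 2190) = ((1/2)*(1/17)*(-19) + (-4 + 504))/613 = (-19/34 + 500)*(1/613) = (16981/34)*(1/613) = 16981/20842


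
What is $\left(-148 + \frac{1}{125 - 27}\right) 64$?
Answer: $- \frac{464096}{49} \approx -9471.3$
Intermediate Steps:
$\left(-148 + \frac{1}{125 - 27}\right) 64 = \left(-148 + \frac{1}{98}\right) 64 = \left(- \frac{14503}{98}\right) 64 = - \frac{464096}{49}$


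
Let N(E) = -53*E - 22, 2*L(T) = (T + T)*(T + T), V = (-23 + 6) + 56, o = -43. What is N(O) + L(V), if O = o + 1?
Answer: 5246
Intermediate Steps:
V = 39 (V = -17 + 56 = 39)
L(T) = 2*T² (L(T) = ((T + T)*(T + T))/2 = ((2*T)*(2*T))/2 = (4*T²)/2 = 2*T²)
O = -42 (O = -43 + 1 = -42)
N(E) = -22 - 53*E
N(O) + L(V) = (-22 - 53*(-42)) + 2*39² = (-22 + 2226) + 2*1521 = 2204 + 3042 = 5246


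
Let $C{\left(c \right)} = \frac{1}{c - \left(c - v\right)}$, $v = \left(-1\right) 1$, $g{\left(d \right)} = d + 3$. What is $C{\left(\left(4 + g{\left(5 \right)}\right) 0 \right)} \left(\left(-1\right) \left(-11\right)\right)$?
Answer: $-11$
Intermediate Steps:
$g{\left(d \right)} = 3 + d$
$v = -1$
$C{\left(c \right)} = -1$ ($C{\left(c \right)} = \frac{1}{c - \left(1 + c\right)} = \frac{1}{-1} = -1$)
$C{\left(\left(4 + g{\left(5 \right)}\right) 0 \right)} \left(\left(-1\right) \left(-11\right)\right) = - \left(-1\right) \left(-11\right) = \left(-1\right) 11 = -11$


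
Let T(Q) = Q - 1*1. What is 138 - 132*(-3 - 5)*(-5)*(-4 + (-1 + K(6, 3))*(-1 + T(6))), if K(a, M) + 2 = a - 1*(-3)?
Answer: -105462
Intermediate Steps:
K(a, M) = 1 + a (K(a, M) = -2 + (a - 1*(-3)) = -2 + (a + 3) = -2 + (3 + a) = 1 + a)
T(Q) = -1 + Q (T(Q) = Q - 1 = -1 + Q)
138 - 132*(-3 - 5)*(-5)*(-4 + (-1 + K(6, 3))*(-1 + T(6))) = 138 - 132*(-3 - 5)*(-5)*(-4 + (-1 + (1 + 6))*(-1 + (-1 + 6))) = 138 - 132*(-8*(-5))*(-4 + (-1 + 7)*(-1 + 5)) = 138 - 5280*(-4 + 6*4) = 138 - 5280*(-4 + 24) = 138 - 5280*20 = 138 - 132*800 = 138 - 105600 = -105462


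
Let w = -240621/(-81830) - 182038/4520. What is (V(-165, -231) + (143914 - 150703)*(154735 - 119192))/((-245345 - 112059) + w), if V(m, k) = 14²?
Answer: 4462523619596980/6610369894451 ≈ 675.08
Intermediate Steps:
V(m, k) = 196
w = -690428131/18493580 (w = -240621*(-1/81830) - 182038*1/4520 = 240621/81830 - 91019/2260 = -690428131/18493580 ≈ -37.333)
(V(-165, -231) + (143914 - 150703)*(154735 - 119192))/((-245345 - 112059) + w) = (196 + (143914 - 150703)*(154735 - 119192))/((-245345 - 112059) - 690428131/18493580) = (196 - 6789*35543)/(-357404 - 690428131/18493580) = (196 - 241301427)/(-6610369894451/18493580) = -241301231*(-18493580/6610369894451) = 4462523619596980/6610369894451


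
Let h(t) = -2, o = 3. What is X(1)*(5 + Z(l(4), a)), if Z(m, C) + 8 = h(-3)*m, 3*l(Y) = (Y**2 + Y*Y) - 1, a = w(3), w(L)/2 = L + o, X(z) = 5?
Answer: -355/3 ≈ -118.33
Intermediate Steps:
w(L) = 6 + 2*L (w(L) = 2*(L + 3) = 2*(3 + L) = 6 + 2*L)
a = 12 (a = 6 + 2*3 = 6 + 6 = 12)
l(Y) = -1/3 + 2*Y**2/3 (l(Y) = ((Y**2 + Y*Y) - 1)/3 = ((Y**2 + Y**2) - 1)/3 = (2*Y**2 - 1)/3 = (-1 + 2*Y**2)/3 = -1/3 + 2*Y**2/3)
Z(m, C) = -8 - 2*m
X(1)*(5 + Z(l(4), a)) = 5*(5 + (-8 - 2*(-1/3 + (2/3)*4**2))) = 5*(5 + (-8 - 2*(-1/3 + (2/3)*16))) = 5*(5 + (-8 - 2*(-1/3 + 32/3))) = 5*(5 + (-8 - 2*31/3)) = 5*(5 + (-8 - 62/3)) = 5*(5 - 86/3) = 5*(-71/3) = -355/3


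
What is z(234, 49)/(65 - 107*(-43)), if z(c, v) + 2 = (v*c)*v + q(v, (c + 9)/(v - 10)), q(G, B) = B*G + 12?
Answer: 7307941/60658 ≈ 120.48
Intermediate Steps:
q(G, B) = 12 + B*G
z(c, v) = 10 + c*v**2 + v*(9 + c)/(-10 + v) (z(c, v) = -2 + ((v*c)*v + (12 + ((c + 9)/(v - 10))*v)) = -2 + ((c*v)*v + (12 + ((9 + c)/(-10 + v))*v)) = -2 + (c*v**2 + (12 + ((9 + c)/(-10 + v))*v)) = -2 + (c*v**2 + (12 + v*(9 + c)/(-10 + v))) = -2 + (12 + c*v**2 + v*(9 + c)/(-10 + v)) = 10 + c*v**2 + v*(9 + c)/(-10 + v))
z(234, 49)/(65 - 107*(-43)) = ((49*(9 + 234) + (-10 + 49)*(10 + 234*49**2))/(-10 + 49))/(65 - 107*(-43)) = ((49*243 + 39*(10 + 234*2401))/39)/(65 + 4601) = ((11907 + 39*(10 + 561834))/39)/4666 = ((11907 + 39*561844)/39)*(1/4666) = ((11907 + 21911916)/39)*(1/4666) = ((1/39)*21923823)*(1/4666) = (7307941/13)*(1/4666) = 7307941/60658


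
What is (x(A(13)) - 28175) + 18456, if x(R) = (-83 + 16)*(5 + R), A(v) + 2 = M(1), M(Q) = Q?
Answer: -9987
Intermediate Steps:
A(v) = -1 (A(v) = -2 + 1 = -1)
x(R) = -335 - 67*R (x(R) = -67*(5 + R) = -335 - 67*R)
(x(A(13)) - 28175) + 18456 = ((-335 - 67*(-1)) - 28175) + 18456 = ((-335 + 67) - 28175) + 18456 = (-268 - 28175) + 18456 = -28443 + 18456 = -9987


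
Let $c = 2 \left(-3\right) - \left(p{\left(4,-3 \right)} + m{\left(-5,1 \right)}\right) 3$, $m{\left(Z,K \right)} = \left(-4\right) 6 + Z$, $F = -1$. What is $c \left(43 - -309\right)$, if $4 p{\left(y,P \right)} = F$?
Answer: $28776$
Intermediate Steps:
$p{\left(y,P \right)} = - \frac{1}{4}$ ($p{\left(y,P \right)} = \frac{1}{4} \left(-1\right) = - \frac{1}{4}$)
$m{\left(Z,K \right)} = -24 + Z$
$c = \frac{327}{4}$ ($c = 2 \left(-3\right) - \left(- \frac{1}{4} - 29\right) 3 = -6 - \left(- \frac{1}{4} - 29\right) 3 = -6 - \left(- \frac{117}{4}\right) 3 = -6 - - \frac{351}{4} = -6 + \frac{351}{4} = \frac{327}{4} \approx 81.75$)
$c \left(43 - -309\right) = \frac{327 \left(43 - -309\right)}{4} = \frac{327 \left(43 + 309\right)}{4} = \frac{327}{4} \cdot 352 = 28776$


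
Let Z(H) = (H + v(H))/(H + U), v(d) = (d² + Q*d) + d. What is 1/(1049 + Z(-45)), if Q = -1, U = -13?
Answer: 29/29431 ≈ 0.00098536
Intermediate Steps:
v(d) = d² (v(d) = (d² - d) + d = d²)
Z(H) = (H + H²)/(-13 + H) (Z(H) = (H + H²)/(H - 13) = (H + H²)/(-13 + H))
1/(1049 + Z(-45)) = 1/(1049 - 45*(1 - 45)/(-13 - 45)) = 1/(1049 - 45*(-44)/(-58)) = 1/(1049 - 45*(-1/58)*(-44)) = 1/(1049 - 990/29) = 1/(29431/29) = 29/29431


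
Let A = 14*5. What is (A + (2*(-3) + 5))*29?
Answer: 2001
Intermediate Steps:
A = 70
(A + (2*(-3) + 5))*29 = (70 + (2*(-3) + 5))*29 = (70 + (-6 + 5))*29 = (70 - 1)*29 = 69*29 = 2001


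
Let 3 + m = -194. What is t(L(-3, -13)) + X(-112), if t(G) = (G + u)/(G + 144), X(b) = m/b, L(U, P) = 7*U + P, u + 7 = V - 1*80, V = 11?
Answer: 85/112 ≈ 0.75893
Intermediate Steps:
m = -197 (m = -3 - 194 = -197)
u = -76 (u = -7 + (11 - 1*80) = -7 + (11 - 80) = -7 - 69 = -76)
L(U, P) = P + 7*U
X(b) = -197/b
t(G) = (-76 + G)/(144 + G) (t(G) = (G - 76)/(G + 144) = (-76 + G)/(144 + G))
t(L(-3, -13)) + X(-112) = (-76 + (-13 + 7*(-3)))/(144 + (-13 + 7*(-3))) - 197/(-112) = (-76 + (-13 - 21))/(144 + (-13 - 21)) - 197*(-1/112) = (-76 - 34)/(144 - 34) + 197/112 = -110/110 + 197/112 = (1/110)*(-110) + 197/112 = -1 + 197/112 = 85/112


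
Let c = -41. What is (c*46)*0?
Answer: 0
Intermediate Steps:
(c*46)*0 = -41*46*0 = -1886*0 = 0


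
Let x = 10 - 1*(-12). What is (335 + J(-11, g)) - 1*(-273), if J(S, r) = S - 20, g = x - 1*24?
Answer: 577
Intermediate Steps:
x = 22 (x = 10 + 12 = 22)
g = -2 (g = 22 - 1*24 = 22 - 24 = -2)
J(S, r) = -20 + S
(335 + J(-11, g)) - 1*(-273) = (335 + (-20 - 11)) - 1*(-273) = (335 - 31) + 273 = 304 + 273 = 577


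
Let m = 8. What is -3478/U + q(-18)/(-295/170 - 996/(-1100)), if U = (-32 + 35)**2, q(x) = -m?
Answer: -26312602/69831 ≈ -376.80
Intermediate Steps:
q(x) = -8 (q(x) = -1*8 = -8)
U = 9 (U = 3**2 = 9)
-3478/U + q(-18)/(-295/170 - 996/(-1100)) = -3478/9 - 8/(-295/170 - 996/(-1100)) = -3478*1/9 - 8/(-295*1/170 - 996*(-1/1100)) = -3478/9 - 8/(-59/34 + 249/275) = -3478/9 - 8/(-7759/9350) = -3478/9 - 8*(-9350/7759) = -3478/9 + 74800/7759 = -26312602/69831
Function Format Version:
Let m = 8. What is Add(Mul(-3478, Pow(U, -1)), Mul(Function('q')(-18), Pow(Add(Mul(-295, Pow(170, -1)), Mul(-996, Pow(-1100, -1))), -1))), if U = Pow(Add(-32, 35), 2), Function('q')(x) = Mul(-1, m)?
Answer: Rational(-26312602, 69831) ≈ -376.80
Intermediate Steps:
Function('q')(x) = -8 (Function('q')(x) = Mul(-1, 8) = -8)
U = 9 (U = Pow(3, 2) = 9)
Add(Mul(-3478, Pow(U, -1)), Mul(Function('q')(-18), Pow(Add(Mul(-295, Pow(170, -1)), Mul(-996, Pow(-1100, -1))), -1))) = Add(Mul(-3478, Pow(9, -1)), Mul(-8, Pow(Add(Mul(-295, Pow(170, -1)), Mul(-996, Pow(-1100, -1))), -1))) = Add(Mul(-3478, Rational(1, 9)), Mul(-8, Pow(Add(Mul(-295, Rational(1, 170)), Mul(-996, Rational(-1, 1100))), -1))) = Add(Rational(-3478, 9), Mul(-8, Pow(Add(Rational(-59, 34), Rational(249, 275)), -1))) = Add(Rational(-3478, 9), Mul(-8, Pow(Rational(-7759, 9350), -1))) = Add(Rational(-3478, 9), Mul(-8, Rational(-9350, 7759))) = Add(Rational(-3478, 9), Rational(74800, 7759)) = Rational(-26312602, 69831)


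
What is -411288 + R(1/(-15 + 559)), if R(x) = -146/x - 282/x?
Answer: -644120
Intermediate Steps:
R(x) = -428/x
-411288 + R(1/(-15 + 559)) = -411288 - 428/(1/(-15 + 559)) = -411288 - 428/(1/544) = -411288 - 428/1/544 = -411288 - 428*544 = -411288 - 232832 = -644120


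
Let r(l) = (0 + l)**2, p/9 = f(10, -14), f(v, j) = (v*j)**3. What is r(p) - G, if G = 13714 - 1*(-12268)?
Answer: 609892415974018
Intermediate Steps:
f(v, j) = j**3*v**3 (f(v, j) = (j*v)**3 = j**3*v**3)
G = 25982 (G = 13714 + 12268 = 25982)
p = -24696000 (p = 9*((-14)**3*10**3) = 9*(-2744*1000) = 9*(-2744000) = -24696000)
r(l) = l**2
r(p) - G = (-24696000)**2 - 1*25982 = 609892416000000 - 25982 = 609892415974018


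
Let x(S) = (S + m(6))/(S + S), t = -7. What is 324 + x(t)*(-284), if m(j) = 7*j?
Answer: 1034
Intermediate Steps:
x(S) = (42 + S)/(2*S) (x(S) = (S + 7*6)/(S + S) = (S + 42)/((2*S)) = (42 + S)*(1/(2*S)) = (42 + S)/(2*S))
324 + x(t)*(-284) = 324 + ((1/2)*(42 - 7)/(-7))*(-284) = 324 + ((1/2)*(-1/7)*35)*(-284) = 324 - 5/2*(-284) = 324 + 710 = 1034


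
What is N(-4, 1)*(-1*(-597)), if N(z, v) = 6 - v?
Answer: 2985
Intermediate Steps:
N(-4, 1)*(-1*(-597)) = (6 - 1*1)*(-1*(-597)) = (6 - 1)*597 = 5*597 = 2985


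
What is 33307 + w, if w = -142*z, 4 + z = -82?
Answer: 45519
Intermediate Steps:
z = -86 (z = -4 - 82 = -86)
w = 12212 (w = -142*(-86) = 12212)
33307 + w = 33307 + 12212 = 45519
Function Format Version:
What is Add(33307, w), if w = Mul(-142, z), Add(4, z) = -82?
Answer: 45519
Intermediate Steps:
z = -86 (z = Add(-4, -82) = -86)
w = 12212 (w = Mul(-142, -86) = 12212)
Add(33307, w) = Add(33307, 12212) = 45519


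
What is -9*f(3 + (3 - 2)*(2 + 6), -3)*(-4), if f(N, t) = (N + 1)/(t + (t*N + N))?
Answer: -432/25 ≈ -17.280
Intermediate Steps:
f(N, t) = (1 + N)/(N + t + N*t) (f(N, t) = (1 + N)/(t + (N*t + N)) = (1 + N)/(t + (N + N*t)) = (1 + N)/(N + t + N*t))
-9*f(3 + (3 - 2)*(2 + 6), -3)*(-4) = -9*(1 + (3 + (3 - 2)*(2 + 6)))/((3 + (3 - 2)*(2 + 6)) - 3 + (3 + (3 - 2)*(2 + 6))*(-3))*(-4) = -9*(1 + (3 + 1*8))/((3 + 1*8) - 3 + (3 + 1*8)*(-3))*(-4) = -9*(1 + (3 + 8))/((3 + 8) - 3 + (3 + 8)*(-3))*(-4) = -9*(1 + 11)/(11 - 3 + 11*(-3))*(-4) = -9*12/(11 - 3 - 33)*(-4) = -9*12/(-25)*(-4) = -(-9)*12/25*(-4) = -9*(-12/25)*(-4) = (108/25)*(-4) = -432/25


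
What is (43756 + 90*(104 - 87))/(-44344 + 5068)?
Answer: -22643/19638 ≈ -1.1530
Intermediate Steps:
(43756 + 90*(104 - 87))/(-44344 + 5068) = (43756 + 90*17)/(-39276) = (43756 + 1530)*(-1/39276) = 45286*(-1/39276) = -22643/19638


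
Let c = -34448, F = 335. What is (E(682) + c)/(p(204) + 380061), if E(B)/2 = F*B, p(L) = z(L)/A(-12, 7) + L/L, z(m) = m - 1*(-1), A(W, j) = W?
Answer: 5069904/4560539 ≈ 1.1117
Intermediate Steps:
z(m) = 1 + m (z(m) = m + 1 = 1 + m)
p(L) = 11/12 - L/12 (p(L) = (1 + L)/(-12) + L/L = (1 + L)*(-1/12) + 1 = (-1/12 - L/12) + 1 = 11/12 - L/12)
E(B) = 670*B (E(B) = 2*(335*B) = 670*B)
(E(682) + c)/(p(204) + 380061) = (670*682 - 34448)/((11/12 - 1/12*204) + 380061) = (456940 - 34448)/((11/12 - 17) + 380061) = 422492/(-193/12 + 380061) = 422492/(4560539/12) = 422492*(12/4560539) = 5069904/4560539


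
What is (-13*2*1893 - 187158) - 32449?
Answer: -268825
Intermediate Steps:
(-13*2*1893 - 187158) - 32449 = (-26*1893 - 187158) - 32449 = (-49218 - 187158) - 32449 = -236376 - 32449 = -268825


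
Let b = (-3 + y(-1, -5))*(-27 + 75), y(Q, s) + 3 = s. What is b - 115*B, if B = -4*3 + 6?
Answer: 162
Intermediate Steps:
y(Q, s) = -3 + s
b = -528 (b = (-3 + (-3 - 5))*(-27 + 75) = (-3 - 8)*48 = -11*48 = -528)
B = -6 (B = -12 + 6 = -6)
b - 115*B = -528 - 115*(-6) = -528 + 690 = 162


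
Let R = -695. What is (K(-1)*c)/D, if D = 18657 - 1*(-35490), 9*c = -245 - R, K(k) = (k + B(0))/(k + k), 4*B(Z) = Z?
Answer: 25/54147 ≈ 0.00046171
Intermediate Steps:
B(Z) = Z/4
K(k) = ½ (K(k) = (k + (¼)*0)/(k + k) = (k + 0)/((2*k)) = k*(1/(2*k)) = ½)
c = 50 (c = (-245 - 1*(-695))/9 = (-245 + 695)/9 = (⅑)*450 = 50)
D = 54147 (D = 18657 + 35490 = 54147)
(K(-1)*c)/D = ((½)*50)/54147 = 25*(1/54147) = 25/54147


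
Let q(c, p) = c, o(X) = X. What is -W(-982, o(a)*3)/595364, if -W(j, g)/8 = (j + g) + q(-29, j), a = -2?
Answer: -2034/148841 ≈ -0.013666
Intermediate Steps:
W(j, g) = 232 - 8*g - 8*j (W(j, g) = -8*((j + g) - 29) = -8*((g + j) - 29) = -8*(-29 + g + j) = 232 - 8*g - 8*j)
-W(-982, o(a)*3)/595364 = -(232 - (-16)*3 - 8*(-982))/595364 = -(232 - 8*(-6) + 7856)/595364 = -(232 + 48 + 7856)/595364 = -8136/595364 = -1*2034/148841 = -2034/148841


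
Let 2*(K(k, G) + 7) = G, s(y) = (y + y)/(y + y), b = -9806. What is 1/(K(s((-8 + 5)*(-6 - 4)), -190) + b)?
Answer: -1/9908 ≈ -0.00010093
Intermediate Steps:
s(y) = 1 (s(y) = (2*y)/((2*y)) = (2*y)*(1/(2*y)) = 1)
K(k, G) = -7 + G/2
1/(K(s((-8 + 5)*(-6 - 4)), -190) + b) = 1/((-7 + (½)*(-190)) - 9806) = 1/((-7 - 95) - 9806) = 1/(-102 - 9806) = 1/(-9908) = -1/9908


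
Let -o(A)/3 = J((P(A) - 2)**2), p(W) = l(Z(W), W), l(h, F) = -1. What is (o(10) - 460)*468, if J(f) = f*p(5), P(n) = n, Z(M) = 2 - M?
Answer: -125424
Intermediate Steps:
p(W) = -1
J(f) = -f (J(f) = f*(-1) = -f)
o(A) = 3*(-2 + A)**2 (o(A) = -(-3)*(A - 2)**2 = -(-3)*(-2 + A)**2 = 3*(-2 + A)**2)
(o(10) - 460)*468 = (3*(-2 + 10)**2 - 460)*468 = (3*8**2 - 460)*468 = (3*64 - 460)*468 = (192 - 460)*468 = -268*468 = -125424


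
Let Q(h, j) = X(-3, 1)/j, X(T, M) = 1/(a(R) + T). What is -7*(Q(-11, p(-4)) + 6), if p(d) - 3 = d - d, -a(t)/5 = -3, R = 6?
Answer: -1519/36 ≈ -42.194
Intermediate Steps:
a(t) = 15 (a(t) = -5*(-3) = 15)
p(d) = 3 (p(d) = 3 + (d - d) = 3 + 0 = 3)
X(T, M) = 1/(15 + T)
Q(h, j) = 1/(12*j) (Q(h, j) = 1/((15 - 3)*j) = 1/(12*j))
-7*(Q(-11, p(-4)) + 6) = -7*((1/12)/3 + 6) = -7*((1/12)*(⅓) + 6) = -7*(1/36 + 6) = -7*217/36 = -1519/36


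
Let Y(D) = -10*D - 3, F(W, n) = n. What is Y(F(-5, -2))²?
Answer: 289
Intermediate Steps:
Y(D) = -3 - 10*D
Y(F(-5, -2))² = (-3 - 10*(-2))² = (-3 + 20)² = 17² = 289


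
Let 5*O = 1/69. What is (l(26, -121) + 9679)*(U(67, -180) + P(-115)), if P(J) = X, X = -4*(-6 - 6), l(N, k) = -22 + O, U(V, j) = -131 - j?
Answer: 323171602/345 ≈ 9.3673e+5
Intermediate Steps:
O = 1/345 (O = (⅕)/69 = (⅕)*(1/69) = 1/345 ≈ 0.0028986)
l(N, k) = -7589/345 (l(N, k) = -22 + 1/345 = -7589/345)
X = 48 (X = -4*(-12) = 48)
P(J) = 48
(l(26, -121) + 9679)*(U(67, -180) + P(-115)) = (-7589/345 + 9679)*((-131 - 1*(-180)) + 48) = 3331666*((-131 + 180) + 48)/345 = 3331666*(49 + 48)/345 = (3331666/345)*97 = 323171602/345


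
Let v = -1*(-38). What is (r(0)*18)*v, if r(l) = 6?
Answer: 4104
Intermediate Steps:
v = 38
(r(0)*18)*v = (6*18)*38 = 108*38 = 4104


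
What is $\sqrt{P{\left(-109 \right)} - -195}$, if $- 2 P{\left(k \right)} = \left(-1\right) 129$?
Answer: $\frac{\sqrt{1038}}{2} \approx 16.109$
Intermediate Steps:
$P{\left(k \right)} = \frac{129}{2}$ ($P{\left(k \right)} = - \frac{\left(-1\right) 129}{2} = \left(- \frac{1}{2}\right) \left(-129\right) = \frac{129}{2}$)
$\sqrt{P{\left(-109 \right)} - -195} = \sqrt{\frac{129}{2} - -195} = \sqrt{\frac{129}{2} + 195} = \sqrt{\frac{519}{2}} = \frac{\sqrt{1038}}{2}$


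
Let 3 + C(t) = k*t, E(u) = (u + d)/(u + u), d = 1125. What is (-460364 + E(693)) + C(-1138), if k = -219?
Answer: -16258064/77 ≈ -2.1114e+5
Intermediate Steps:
E(u) = (1125 + u)/(2*u) (E(u) = (u + 1125)/(u + u) = (1125 + u)/((2*u)) = (1125 + u)*(1/(2*u)) = (1125 + u)/(2*u))
C(t) = -3 - 219*t
(-460364 + E(693)) + C(-1138) = (-460364 + (1/2)*(1125 + 693)/693) + (-3 - 219*(-1138)) = (-460364 + (1/2)*(1/693)*1818) + (-3 + 249222) = (-460364 + 101/77) + 249219 = -35447927/77 + 249219 = -16258064/77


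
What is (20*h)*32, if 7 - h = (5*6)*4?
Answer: -72320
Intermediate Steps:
h = -113 (h = 7 - 5*6*4 = 7 - 30*4 = 7 - 1*120 = 7 - 120 = -113)
(20*h)*32 = (20*(-113))*32 = -2260*32 = -72320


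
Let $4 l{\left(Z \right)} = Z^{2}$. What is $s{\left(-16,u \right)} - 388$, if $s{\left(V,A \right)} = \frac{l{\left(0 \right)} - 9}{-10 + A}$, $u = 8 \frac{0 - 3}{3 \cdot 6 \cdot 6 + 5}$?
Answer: $- \frac{446735}{1154} \approx -387.12$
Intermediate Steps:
$l{\left(Z \right)} = \frac{Z^{2}}{4}$
$u = - \frac{24}{113}$ ($u = 8 \left(- \frac{3}{18 \cdot 6 + 5}\right) = 8 \left(- \frac{3}{108 + 5}\right) = 8 \left(- \frac{3}{113}\right) = - \frac{24}{113} \approx -0.21239$)
$s{\left(V,A \right)} = - \frac{9}{-10 + A}$ ($s{\left(V,A \right)} = \frac{\frac{0^{2}}{4} - 9}{-10 + A} = \frac{\frac{1}{4} \cdot 0 - 9}{-10 + A} = \frac{0 - 9}{-10 + A} = - \frac{9}{-10 + A}$)
$s{\left(-16,u \right)} - 388 = - \frac{9}{-10 - \frac{24}{113}} - 388 = - \frac{9}{- \frac{1154}{113}} - 388 = \left(-9\right) \left(- \frac{113}{1154}\right) - 388 = \frac{1017}{1154} - 388 = - \frac{446735}{1154}$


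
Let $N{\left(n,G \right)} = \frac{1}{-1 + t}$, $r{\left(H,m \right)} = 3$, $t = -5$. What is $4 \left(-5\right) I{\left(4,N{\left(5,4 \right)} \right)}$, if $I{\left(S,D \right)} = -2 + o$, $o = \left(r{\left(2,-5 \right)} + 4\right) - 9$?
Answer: $80$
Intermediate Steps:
$N{\left(n,G \right)} = - \frac{1}{6}$ ($N{\left(n,G \right)} = \frac{1}{-1 - 5} = \frac{1}{-6} = - \frac{1}{6}$)
$o = -2$ ($o = \left(3 + 4\right) - 9 = 7 - 9 = -2$)
$I{\left(S,D \right)} = -4$ ($I{\left(S,D \right)} = -2 - 2 = -4$)
$4 \left(-5\right) I{\left(4,N{\left(5,4 \right)} \right)} = 4 \left(-5\right) \left(-4\right) = \left(-20\right) \left(-4\right) = 80$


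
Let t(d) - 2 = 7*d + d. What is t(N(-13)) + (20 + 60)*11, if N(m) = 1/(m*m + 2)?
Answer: 150830/171 ≈ 882.05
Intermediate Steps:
N(m) = 1/(2 + m²) (N(m) = 1/(m² + 2) = 1/(2 + m²))
t(d) = 2 + 8*d (t(d) = 2 + (7*d + d) = 2 + 8*d)
t(N(-13)) + (20 + 60)*11 = (2 + 8/(2 + (-13)²)) + (20 + 60)*11 = (2 + 8/(2 + 169)) + 80*11 = (2 + 8/171) + 880 = 350/171 + 880 = 150830/171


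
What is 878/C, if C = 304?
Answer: 439/152 ≈ 2.8882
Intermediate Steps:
878/C = 878/304 = 878*(1/304) = 439/152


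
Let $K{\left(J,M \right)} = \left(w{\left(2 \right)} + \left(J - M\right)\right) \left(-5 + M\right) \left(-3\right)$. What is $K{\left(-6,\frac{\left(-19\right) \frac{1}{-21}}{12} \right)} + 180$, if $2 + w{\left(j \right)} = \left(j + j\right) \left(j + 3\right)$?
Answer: $\frac{7539445}{21168} \approx 356.17$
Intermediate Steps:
$w{\left(j \right)} = -2 + 2 j \left(3 + j\right)$ ($w{\left(j \right)} = -2 + \left(j + j\right) \left(j + 3\right) = -2 + 2 j \left(3 + j\right)$)
$K{\left(J,M \right)} = - 3 \left(-5 + M\right) \left(18 + J - M\right)$ ($K{\left(J,M \right)} = \left(\left(-2 + 2 \cdot 2^{2} + 6 \cdot 2\right) + \left(J - M\right)\right) \left(-5 + M\right) \left(-3\right) = \left(\left(-2 + 2 \cdot 4 + 12\right) + \left(J - M\right)\right) \left(-5 + M\right) \left(-3\right) = \left(\left(-2 + 8 + 12\right) + \left(J - M\right)\right) \left(-5 + M\right) \left(-3\right) = \left(18 + \left(J - M\right)\right) \left(-5 + M\right) \left(-3\right) = \left(18 + J - M\right) \left(-5 + M\right) \left(-3\right) = \left(-5 + M\right) \left(18 + J - M\right) \left(-3\right) = - 3 \left(-5 + M\right) \left(18 + J - M\right)$)
$K{\left(-6,\frac{\left(-19\right) \frac{1}{-21}}{12} \right)} + 180 = \left(270 - 69 \frac{\left(-19\right) \frac{1}{-21}}{12} + 3 \left(\frac{\left(-19\right) \frac{1}{-21}}{12}\right)^{2} + 15 \left(-6\right) - - 18 \frac{\left(-19\right) \frac{1}{-21}}{12}\right) + 180 = \left(270 - 69 \left(-19\right) \left(- \frac{1}{21}\right) \frac{1}{12} + 3 \left(\left(-19\right) \left(- \frac{1}{21}\right) \frac{1}{12}\right)^{2} - 90 - - 18 \left(-19\right) \left(- \frac{1}{21}\right) \frac{1}{12}\right) + 180 = \left(270 - 69 \cdot \frac{19}{21} \cdot \frac{1}{12} + 3 \left(\frac{19}{21} \cdot \frac{1}{12}\right)^{2} - 90 - - 18 \cdot \frac{19}{21} \cdot \frac{1}{12}\right) + 180 = \left(270 - \frac{437}{84} + 3 \left(\frac{19}{252}\right)^{2} - 90 - \left(-18\right) \frac{19}{252}\right) + 180 = \left(270 - \frac{437}{84} + 3 \cdot \frac{361}{63504} - 90 + \frac{19}{14}\right) + 180 = \left(270 - \frac{437}{84} + \frac{361}{21168} - 90 + \frac{19}{14}\right) + 180 = \frac{3729205}{21168} + 180 = \frac{7539445}{21168}$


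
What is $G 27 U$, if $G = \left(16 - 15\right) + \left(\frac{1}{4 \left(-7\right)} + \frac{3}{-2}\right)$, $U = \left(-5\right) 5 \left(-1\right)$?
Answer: $- \frac{10125}{28} \approx -361.61$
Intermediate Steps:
$U = 25$ ($U = \left(-25\right) \left(-1\right) = 25$)
$G = - \frac{15}{28}$ ($G = 1 + \left(\frac{1}{4} \left(- \frac{1}{7}\right) + 3 \left(- \frac{1}{2}\right)\right) = 1 - \frac{43}{28} = - \frac{15}{28} \approx -0.53571$)
$G 27 U = \left(- \frac{15}{28}\right) 27 \cdot 25 = \left(- \frac{405}{28}\right) 25 = - \frac{10125}{28}$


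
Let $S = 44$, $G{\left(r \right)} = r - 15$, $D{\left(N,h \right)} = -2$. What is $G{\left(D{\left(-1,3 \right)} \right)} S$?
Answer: $-748$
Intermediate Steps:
$G{\left(r \right)} = -15 + r$
$G{\left(D{\left(-1,3 \right)} \right)} S = \left(-15 - 2\right) 44 = \left(-17\right) 44 = -748$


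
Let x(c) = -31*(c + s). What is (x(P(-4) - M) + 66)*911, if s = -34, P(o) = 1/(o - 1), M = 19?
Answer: 7812736/5 ≈ 1.5625e+6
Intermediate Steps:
P(o) = 1/(-1 + o)
x(c) = 1054 - 31*c (x(c) = -31*(c - 34) = -31*(-34 + c) = 1054 - 31*c)
(x(P(-4) - M) + 66)*911 = ((1054 - 31*(1/(-1 - 4) - 1*19)) + 66)*911 = ((1054 - 31*(1/(-5) - 19)) + 66)*911 = ((1054 - 31*(-⅕ - 19)) + 66)*911 = ((1054 - 31*(-96/5)) + 66)*911 = ((1054 + 2976/5) + 66)*911 = (8246/5 + 66)*911 = (8576/5)*911 = 7812736/5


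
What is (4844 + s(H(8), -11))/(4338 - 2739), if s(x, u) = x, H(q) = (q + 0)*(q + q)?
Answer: 4972/1599 ≈ 3.1094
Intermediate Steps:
H(q) = 2*q**2 (H(q) = q*(2*q) = 2*q**2)
(4844 + s(H(8), -11))/(4338 - 2739) = (4844 + 2*8**2)/(4338 - 2739) = (4844 + 2*64)/1599 = (4844 + 128)*(1/1599) = 4972*(1/1599) = 4972/1599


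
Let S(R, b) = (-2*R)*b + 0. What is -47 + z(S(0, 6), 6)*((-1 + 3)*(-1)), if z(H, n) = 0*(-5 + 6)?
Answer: -47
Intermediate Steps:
S(R, b) = -2*R*b (S(R, b) = -2*R*b + 0 = -2*R*b)
z(H, n) = 0 (z(H, n) = 0*1 = 0)
-47 + z(S(0, 6), 6)*((-1 + 3)*(-1)) = -47 + 0*((-1 + 3)*(-1)) = -47 + 0*(2*(-1)) = -47 + 0*(-2) = -47 + 0 = -47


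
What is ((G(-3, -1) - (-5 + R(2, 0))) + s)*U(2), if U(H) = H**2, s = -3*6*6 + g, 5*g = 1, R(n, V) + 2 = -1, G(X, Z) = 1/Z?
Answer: -2016/5 ≈ -403.20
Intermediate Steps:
R(n, V) = -3 (R(n, V) = -2 - 1 = -3)
g = 1/5 (g = (1/5)*1 = 1/5 ≈ 0.20000)
s = -539/5 (s = -3*6*6 + 1/5 = -18*6 + 1/5 = -108 + 1/5 = -539/5 ≈ -107.80)
((G(-3, -1) - (-5 + R(2, 0))) + s)*U(2) = ((1/(-1) - (-5 - 3)) - 539/5)*2**2 = ((-1 - 1*(-8)) - 539/5)*4 = ((-1 + 8) - 539/5)*4 = (7 - 539/5)*4 = -504/5*4 = -2016/5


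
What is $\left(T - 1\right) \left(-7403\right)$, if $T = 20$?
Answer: $-140657$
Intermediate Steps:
$\left(T - 1\right) \left(-7403\right) = \left(20 - 1\right) \left(-7403\right) = 19 \left(-7403\right) = -140657$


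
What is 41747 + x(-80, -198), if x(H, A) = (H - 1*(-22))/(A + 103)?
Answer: 3966023/95 ≈ 41748.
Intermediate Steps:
x(H, A) = (22 + H)/(103 + A) (x(H, A) = (H + 22)/(103 + A) = (22 + H)/(103 + A))
41747 + x(-80, -198) = 41747 + (22 - 80)/(103 - 198) = 41747 - 58/(-95) = 41747 - 1/95*(-58) = 41747 + 58/95 = 3966023/95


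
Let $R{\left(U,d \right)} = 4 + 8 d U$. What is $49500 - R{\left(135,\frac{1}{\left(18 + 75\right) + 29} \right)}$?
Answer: $\frac{3018716}{61} \approx 49487.0$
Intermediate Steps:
$R{\left(U,d \right)} = 4 + 8 U d$
$49500 - R{\left(135,\frac{1}{\left(18 + 75\right) + 29} \right)} = 49500 - \left(4 + 8 \cdot 135 \frac{1}{\left(18 + 75\right) + 29}\right) = 49500 - \left(4 + 8 \cdot 135 \frac{1}{93 + 29}\right) = 49500 - \left(4 + 8 \cdot 135 \cdot \frac{1}{122}\right) = 49500 - \left(4 + \frac{540}{61}\right) = 49500 - \frac{784}{61} = \frac{3018716}{61}$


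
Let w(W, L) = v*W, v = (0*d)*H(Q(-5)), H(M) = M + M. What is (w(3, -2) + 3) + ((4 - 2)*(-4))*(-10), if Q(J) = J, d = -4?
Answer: 83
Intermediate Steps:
H(M) = 2*M
v = 0 (v = (0*(-4))*(2*(-5)) = 0*(-10) = 0)
w(W, L) = 0 (w(W, L) = 0*W = 0)
(w(3, -2) + 3) + ((4 - 2)*(-4))*(-10) = (0 + 3) + ((4 - 2)*(-4))*(-10) = 3 + (2*(-4))*(-10) = 3 - 8*(-10) = 3 + 80 = 83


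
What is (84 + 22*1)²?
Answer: 11236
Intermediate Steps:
(84 + 22*1)² = (84 + 22)² = 106² = 11236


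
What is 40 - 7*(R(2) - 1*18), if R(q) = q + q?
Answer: 138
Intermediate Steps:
R(q) = 2*q
40 - 7*(R(2) - 1*18) = 40 - 7*(2*2 - 1*18) = 40 - 7*(4 - 18) = 40 - 7*(-14) = 40 + 98 = 138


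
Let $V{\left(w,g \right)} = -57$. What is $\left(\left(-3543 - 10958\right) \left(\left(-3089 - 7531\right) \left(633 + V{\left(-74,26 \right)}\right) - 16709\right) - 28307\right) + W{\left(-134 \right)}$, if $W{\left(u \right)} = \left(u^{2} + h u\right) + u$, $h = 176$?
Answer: $88946620260$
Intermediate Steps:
$W{\left(u \right)} = u^{2} + 177 u$ ($W{\left(u \right)} = \left(u^{2} + 176 u\right) + u = u^{2} + 177 u$)
$\left(\left(-3543 - 10958\right) \left(\left(-3089 - 7531\right) \left(633 + V{\left(-74,26 \right)}\right) - 16709\right) - 28307\right) + W{\left(-134 \right)} = \left(\left(-3543 - 10958\right) \left(\left(-3089 - 7531\right) \left(633 - 57\right) - 16709\right) - 28307\right) - 134 \left(177 - 134\right) = \left(- 14501 \left(\left(-10620\right) 576 - 16709\right) - 28307\right) - 5762 = \left(- 14501 \left(-6117120 - 16709\right) - 28307\right) - 5762 = \left(\left(-14501\right) \left(-6133829\right) - 28307\right) - 5762 = \left(88946654329 - 28307\right) - 5762 = 88946626022 - 5762 = 88946620260$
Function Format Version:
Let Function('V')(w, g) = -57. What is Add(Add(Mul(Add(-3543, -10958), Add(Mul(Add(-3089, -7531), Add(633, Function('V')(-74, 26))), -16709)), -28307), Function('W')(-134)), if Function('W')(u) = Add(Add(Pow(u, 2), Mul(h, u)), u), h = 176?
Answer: 88946620260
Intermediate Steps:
Function('W')(u) = Add(Pow(u, 2), Mul(177, u)) (Function('W')(u) = Add(Add(Pow(u, 2), Mul(176, u)), u) = Add(Pow(u, 2), Mul(177, u)))
Add(Add(Mul(Add(-3543, -10958), Add(Mul(Add(-3089, -7531), Add(633, Function('V')(-74, 26))), -16709)), -28307), Function('W')(-134)) = Add(Add(Mul(Add(-3543, -10958), Add(Mul(Add(-3089, -7531), Add(633, -57)), -16709)), -28307), Mul(-134, Add(177, -134))) = Add(Add(Mul(-14501, Add(Mul(-10620, 576), -16709)), -28307), Mul(-134, 43)) = Add(Add(Mul(-14501, Add(-6117120, -16709)), -28307), -5762) = Add(Add(Mul(-14501, -6133829), -28307), -5762) = Add(Add(88946654329, -28307), -5762) = Add(88946626022, -5762) = 88946620260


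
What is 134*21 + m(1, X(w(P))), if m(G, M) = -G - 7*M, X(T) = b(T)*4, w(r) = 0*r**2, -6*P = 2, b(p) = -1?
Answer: 2841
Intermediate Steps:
P = -1/3 (P = -1/6*2 = -1/3 ≈ -0.33333)
w(r) = 0
X(T) = -4 (X(T) = -1*4 = -4)
134*21 + m(1, X(w(P))) = 134*21 + (-1*1 - 7*(-4)) = 2814 + (-1 + 28) = 2814 + 27 = 2841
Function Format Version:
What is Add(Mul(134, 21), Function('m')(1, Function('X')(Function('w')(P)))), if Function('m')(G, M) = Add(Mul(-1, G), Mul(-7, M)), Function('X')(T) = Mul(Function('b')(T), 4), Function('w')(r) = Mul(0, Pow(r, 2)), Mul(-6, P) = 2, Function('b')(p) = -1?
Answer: 2841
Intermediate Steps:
P = Rational(-1, 3) (P = Mul(Rational(-1, 6), 2) = Rational(-1, 3) ≈ -0.33333)
Function('w')(r) = 0
Function('X')(T) = -4 (Function('X')(T) = Mul(-1, 4) = -4)
Add(Mul(134, 21), Function('m')(1, Function('X')(Function('w')(P)))) = Add(Mul(134, 21), Add(Mul(-1, 1), Mul(-7, -4))) = Add(2814, Add(-1, 28)) = Add(2814, 27) = 2841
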